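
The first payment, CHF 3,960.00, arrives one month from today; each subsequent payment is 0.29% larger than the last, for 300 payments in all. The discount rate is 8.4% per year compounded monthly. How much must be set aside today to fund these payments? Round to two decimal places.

Periodic rate r = 0.084/12 per month; n is counted in months.
Growing ordinary annuity: PV = PMT₁ × [1 − ((1+g)/(1+r))^n] / (r − g) = 3,960 × [1 − ((1+0.0029)/(1+r))^300] / (r − 0.0029) = CHF 681,826.70.

CHF 681,826.70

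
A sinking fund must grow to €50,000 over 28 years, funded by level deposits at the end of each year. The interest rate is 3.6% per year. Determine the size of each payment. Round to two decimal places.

Level ordinary annuity; solve FV = PMT × [((1+r)^n − 1)/r] for PMT.
Periodic rate r = 0.036 per year.
With n = 28: PMT = 50,000 / ([((1+r)^n − 1)/r]) = €1,063.84

€1,063.84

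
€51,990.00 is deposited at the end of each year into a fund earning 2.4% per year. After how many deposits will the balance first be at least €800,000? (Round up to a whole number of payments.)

Periodic rate r = 0.024 per year.
Ordinary annuity FV: 800,000 = 51,990 × [((1+r)^n − 1)/r].
(1+r)^n = 1 + 800,000 × r / 51,990, so n = ln(1 + 800,000·r/51,990) / ln(1+r) = 13.25.
Round up to a whole number of payments: n = 14.

14 payments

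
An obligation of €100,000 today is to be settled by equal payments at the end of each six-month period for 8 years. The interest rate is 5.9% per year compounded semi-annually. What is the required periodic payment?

€7,930.69

Level ordinary annuity; solve PV = PMT × [(1 − (1+r)^−n)/r] for PMT.
Periodic rate r = 0.059/2 per half-year; n is counted in half-years.
With n = 16: PMT = 100,000 / ([(1 − (1+r)^−n)/r]) = €7,930.69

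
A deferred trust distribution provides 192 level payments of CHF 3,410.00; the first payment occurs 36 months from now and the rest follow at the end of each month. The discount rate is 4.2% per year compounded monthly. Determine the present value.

Ordinary annuity of 192 payments, first payment at period 36.
Periodic rate r = 0.042/12 per month; n is counted in months.
The ordinary-annuity PV formula values the stream one period before the first payment (period 35); discount that back 35 periods:
PV₀ = 3,410 × [1 − (1+r)^−192] / r × (1+r)^−35 = CHF 421,340.48

CHF 421,340.48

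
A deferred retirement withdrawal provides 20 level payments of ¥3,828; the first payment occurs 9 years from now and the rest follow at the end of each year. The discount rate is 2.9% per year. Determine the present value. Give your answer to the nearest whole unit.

¥45,730

Ordinary annuity of 20 payments, first payment at period 9.
Periodic rate r = 0.029 per year.
The ordinary-annuity PV formula values the stream one period before the first payment (period 8); discount that back 8 periods:
PV₀ = 3,828 × [1 − (1+r)^−20] / r × (1+r)^−8 = ¥45,730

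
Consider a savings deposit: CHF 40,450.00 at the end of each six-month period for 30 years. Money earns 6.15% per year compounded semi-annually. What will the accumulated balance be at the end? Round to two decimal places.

This is an ordinary annuity: 60 deposits of CHF 40,450.00 at the end of each six-month period.
Periodic rate r = 0.0615/2 per half-year; n is counted in half-years.
FV = PMT × [((1+r)^n − 1)/r] = 40,450 × [(1+r)^60 − 1] / r = CHF 6,780,618.37

CHF 6,780,618.37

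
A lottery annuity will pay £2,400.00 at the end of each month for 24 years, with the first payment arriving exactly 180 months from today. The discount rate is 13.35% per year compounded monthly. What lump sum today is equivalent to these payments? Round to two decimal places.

£28,544.02

Ordinary annuity of 288 payments, first payment at period 180.
Periodic rate r = 0.1335/12 per month; n is counted in months.
The ordinary-annuity PV formula values the stream one period before the first payment (period 179); discount that back 179 periods:
PV₀ = 2,400 × [1 − (1+r)^−288] / r × (1+r)^−179 = £28,544.02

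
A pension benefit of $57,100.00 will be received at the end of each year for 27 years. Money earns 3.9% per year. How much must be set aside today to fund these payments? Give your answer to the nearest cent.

$942,965.79

This is an ordinary annuity: 27 payments of $57,100.00 at the end of each year.
Periodic rate r = 0.039 per year.
PV = PMT × [(1 − (1+r)^−n)/r] = 57,100 × [1 − (1+r)^−27] / r = $942,965.79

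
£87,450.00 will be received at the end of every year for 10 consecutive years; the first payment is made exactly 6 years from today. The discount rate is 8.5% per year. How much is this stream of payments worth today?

Ordinary annuity of 10 payments, first payment at period 6.
Periodic rate r = 0.085 per year.
The ordinary-annuity PV formula values the stream one period before the first payment (period 5); discount that back 5 periods:
PV₀ = 87,450 × [1 − (1+r)^−10] / r × (1+r)^−5 = £381,596.34

£381,596.34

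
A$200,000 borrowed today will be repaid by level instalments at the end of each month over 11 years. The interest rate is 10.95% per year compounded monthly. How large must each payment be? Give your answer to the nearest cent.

A$2,612.68

Level ordinary annuity; solve PV = PMT × [(1 − (1+r)^−n)/r] for PMT.
Periodic rate r = 0.1095/12 per month; n is counted in months.
With n = 132: PMT = 200,000 / ([(1 − (1+r)^−n)/r]) = A$2,612.68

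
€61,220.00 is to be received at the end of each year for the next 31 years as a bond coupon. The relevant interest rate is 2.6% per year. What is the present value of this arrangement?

This is an ordinary annuity: 31 payments of €61,220.00 at the end of each year.
Periodic rate r = 0.026 per year.
PV = PMT × [(1 − (1+r)^−n)/r] = 61,220 × [1 − (1+r)^−31] / r = €1,292,059.47

€1,292,059.47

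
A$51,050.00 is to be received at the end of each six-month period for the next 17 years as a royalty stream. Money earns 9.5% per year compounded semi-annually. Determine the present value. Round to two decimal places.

A$852,883.97

This is an ordinary annuity: 34 payments of A$51,050.00 at the end of each six-month period.
Periodic rate r = 0.095/2 per half-year; n is counted in half-years.
PV = PMT × [(1 − (1+r)^−n)/r] = 51,050 × [1 − (1+r)^−34] / r = A$852,883.97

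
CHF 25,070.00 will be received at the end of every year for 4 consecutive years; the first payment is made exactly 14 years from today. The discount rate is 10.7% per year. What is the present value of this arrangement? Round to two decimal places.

Ordinary annuity of 4 payments, first payment at period 14.
Periodic rate r = 0.107 per year.
The ordinary-annuity PV formula values the stream one period before the first payment (period 13); discount that back 13 periods:
PV₀ = 25,070 × [1 − (1+r)^−4] / r × (1+r)^−13 = CHF 20,879.83

CHF 20,879.83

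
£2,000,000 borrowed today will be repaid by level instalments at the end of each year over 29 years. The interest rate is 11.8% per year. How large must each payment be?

Level ordinary annuity; solve PV = PMT × [(1 − (1+r)^−n)/r] for PMT.
Periodic rate r = 0.118 per year.
With n = 29: PMT = 2,000,000 / ([(1 − (1+r)^−n)/r]) = £245,672.63

£245,672.63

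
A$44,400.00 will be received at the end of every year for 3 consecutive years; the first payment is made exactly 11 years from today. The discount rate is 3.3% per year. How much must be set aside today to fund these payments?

Ordinary annuity of 3 payments, first payment at period 11.
Periodic rate r = 0.033 per year.
The ordinary-annuity PV formula values the stream one period before the first payment (period 10); discount that back 10 periods:
PV₀ = 44,400 × [1 − (1+r)^−3] / r × (1+r)^−10 = A$90,251.19

A$90,251.19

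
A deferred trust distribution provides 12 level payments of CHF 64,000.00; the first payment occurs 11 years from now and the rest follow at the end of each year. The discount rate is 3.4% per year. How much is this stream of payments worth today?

CHF 445,308.67

Ordinary annuity of 12 payments, first payment at period 11.
Periodic rate r = 0.034 per year.
The ordinary-annuity PV formula values the stream one period before the first payment (period 10); discount that back 10 periods:
PV₀ = 64,000 × [1 − (1+r)^−12] / r × (1+r)^−10 = CHF 445,308.67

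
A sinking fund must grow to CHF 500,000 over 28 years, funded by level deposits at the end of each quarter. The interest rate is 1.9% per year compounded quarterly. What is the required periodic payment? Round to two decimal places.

Level ordinary annuity; solve FV = PMT × [((1+r)^n − 1)/r] for PMT.
Periodic rate r = 0.019/4 per quarter; n is counted in quarters.
With n = 112: PMT = 500,000 / ([((1+r)^n − 1)/r]) = CHF 3,391.93

CHF 3,391.93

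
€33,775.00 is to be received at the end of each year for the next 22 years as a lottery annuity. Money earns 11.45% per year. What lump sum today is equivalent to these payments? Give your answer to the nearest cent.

€267,812.01

This is an ordinary annuity: 22 payments of €33,775.00 at the end of each year.
Periodic rate r = 0.1145 per year.
PV = PMT × [(1 − (1+r)^−n)/r] = 33,775 × [1 − (1+r)^−22] / r = €267,812.01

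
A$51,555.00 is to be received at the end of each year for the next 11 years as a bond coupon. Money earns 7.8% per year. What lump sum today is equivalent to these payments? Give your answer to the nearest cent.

A$371,647.29

This is an ordinary annuity: 11 payments of A$51,555.00 at the end of each year.
Periodic rate r = 0.078 per year.
PV = PMT × [(1 − (1+r)^−n)/r] = 51,555 × [1 − (1+r)^−11] / r = A$371,647.29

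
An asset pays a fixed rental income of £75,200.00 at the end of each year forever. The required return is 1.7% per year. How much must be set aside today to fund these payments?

£4,423,529.41

Periodic rate r = 0.017 per year.
Level perpetuity: PV = PMT / r = 75,200 / (0.017) = £4,423,529.41.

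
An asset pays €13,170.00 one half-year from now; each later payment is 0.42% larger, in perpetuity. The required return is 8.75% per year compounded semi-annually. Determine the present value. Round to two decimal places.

€332,996.21

Periodic rate r = 0.0875/2 per half-year.
Growing perpetuity (Gordon): PV = PMT₁ / (r − g) = 13,170 / (r − 0.0042) = €332,996.21.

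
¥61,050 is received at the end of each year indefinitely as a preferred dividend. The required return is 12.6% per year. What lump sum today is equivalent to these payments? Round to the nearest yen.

¥484,524

Periodic rate r = 0.126 per year.
Level perpetuity: PV = PMT / r = 61,050 / (0.126) = ¥484,524.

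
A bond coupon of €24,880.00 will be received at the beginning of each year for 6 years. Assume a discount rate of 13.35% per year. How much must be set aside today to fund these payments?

This is an annuity due: 6 payments of €24,880.00 at the beginning of each year.
Periodic rate r = 0.1335 per year.
PV = PMT × [(1 − (1+r)^−n)/r] × (1+r) = 24,880 × [1 − (1+r)^−6] / r × (1+r) = €111,646.55

€111,646.55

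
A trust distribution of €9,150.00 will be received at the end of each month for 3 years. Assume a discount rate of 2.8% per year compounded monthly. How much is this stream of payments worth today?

This is an ordinary annuity: 36 payments of €9,150.00 at the end of each month.
Periodic rate r = 0.028/12 per month; n is counted in months.
PV = PMT × [(1 − (1+r)^−n)/r] = 9,150 × [1 − (1+r)^−36] / r = €315,591.77

€315,591.77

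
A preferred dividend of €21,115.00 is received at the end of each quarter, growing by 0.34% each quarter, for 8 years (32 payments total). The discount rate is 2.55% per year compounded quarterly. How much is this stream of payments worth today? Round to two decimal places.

Periodic rate r = 0.0255/4 per quarter; n is counted in quarters.
Growing ordinary annuity: PV = PMT₁ × [1 − ((1+g)/(1+r))^n] / (r − g) = 21,115 × [1 − ((1+0.0034)/(1+r))^32] / (r − 0.0034) = €641,526.27.

€641,526.27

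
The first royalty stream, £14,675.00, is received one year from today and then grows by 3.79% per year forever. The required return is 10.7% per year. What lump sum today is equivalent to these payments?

Periodic rate r = 0.107 per year.
Growing perpetuity (Gordon): PV = PMT₁ / (r − g) = 14,675 / (r − 0.0379) = £212,373.37.

£212,373.37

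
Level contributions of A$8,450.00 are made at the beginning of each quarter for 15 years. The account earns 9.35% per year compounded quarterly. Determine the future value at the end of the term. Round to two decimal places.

A$1,109,938.11

This is an annuity due: 60 deposits of A$8,450.00 at the beginning of each quarter.
Periodic rate r = 0.0935/4 per quarter; n is counted in quarters.
FV = PMT × [((1+r)^n − 1)/r] × (1+r) = 8,450 × [(1+r)^60 − 1] / r × (1+r) = A$1,109,938.11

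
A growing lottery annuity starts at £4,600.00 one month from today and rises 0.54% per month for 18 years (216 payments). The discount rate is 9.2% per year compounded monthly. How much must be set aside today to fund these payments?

Periodic rate r = 0.092/12 per month; n is counted in months.
Growing ordinary annuity: PV = PMT₁ × [1 − ((1+g)/(1+r))^n] / (r − g) = 4,600 × [1 − ((1+0.0054)/(1+r))^216] / (r − 0.0054) = £781,684.47.

£781,684.47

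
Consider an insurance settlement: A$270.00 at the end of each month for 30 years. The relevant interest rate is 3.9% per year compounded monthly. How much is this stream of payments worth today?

This is an ordinary annuity: 360 payments of A$270.00 at the end of each month.
Periodic rate r = 0.039/12 per month; n is counted in months.
PV = PMT × [(1 − (1+r)^−n)/r] = 270 × [1 − (1+r)^−360] / r = A$57,243.63

A$57,243.63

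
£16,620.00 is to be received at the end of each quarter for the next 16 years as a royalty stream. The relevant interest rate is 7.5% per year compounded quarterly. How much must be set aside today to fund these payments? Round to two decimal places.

This is an ordinary annuity: 64 payments of £16,620.00 at the end of each quarter.
Periodic rate r = 0.075/4 per quarter; n is counted in quarters.
PV = PMT × [(1 − (1+r)^−n)/r] = 16,620 × [1 − (1+r)^−64] / r = £616,438.42

£616,438.42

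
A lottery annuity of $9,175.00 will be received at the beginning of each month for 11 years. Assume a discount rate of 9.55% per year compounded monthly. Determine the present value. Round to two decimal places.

This is an annuity due: 132 payments of $9,175.00 at the beginning of each month.
Periodic rate r = 0.0955/12 per month; n is counted in months.
PV = PMT × [(1 − (1+r)^−n)/r] × (1+r) = 9,175 × [1 − (1+r)^−132] / r × (1+r) = $753,917.55

$753,917.55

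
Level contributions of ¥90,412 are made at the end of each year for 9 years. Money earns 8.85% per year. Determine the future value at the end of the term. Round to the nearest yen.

This is an ordinary annuity: 9 deposits of ¥90,412 at the end of each year.
Periodic rate r = 0.0885 per year.
FV = PMT × [((1+r)^n − 1)/r] = 90,412 × [(1+r)^9 − 1] / r = ¥1,169,882

¥1,169,882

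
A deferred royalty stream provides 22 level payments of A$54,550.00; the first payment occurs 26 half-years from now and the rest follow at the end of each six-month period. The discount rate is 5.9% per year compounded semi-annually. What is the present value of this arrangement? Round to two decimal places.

A$422,394.46

Ordinary annuity of 22 payments, first payment at period 26.
Periodic rate r = 0.059/2 per half-year; n is counted in half-years.
The ordinary-annuity PV formula values the stream one period before the first payment (period 25); discount that back 25 periods:
PV₀ = 54,550 × [1 − (1+r)^−22] / r × (1+r)^−25 = A$422,394.46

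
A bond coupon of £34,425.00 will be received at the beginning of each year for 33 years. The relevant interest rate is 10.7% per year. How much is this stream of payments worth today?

This is an annuity due: 33 payments of £34,425.00 at the beginning of each year.
Periodic rate r = 0.107 per year.
PV = PMT × [(1 − (1+r)^−n)/r] × (1+r) = 34,425 × [1 − (1+r)^−33] / r × (1+r) = £343,715.52

£343,715.52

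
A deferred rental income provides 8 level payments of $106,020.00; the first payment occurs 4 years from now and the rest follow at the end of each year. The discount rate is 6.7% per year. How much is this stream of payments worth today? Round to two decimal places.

Ordinary annuity of 8 payments, first payment at period 4.
Periodic rate r = 0.067 per year.
The ordinary-annuity PV formula values the stream one period before the first payment (period 3); discount that back 3 periods:
PV₀ = 106,020 × [1 − (1+r)^−8] / r × (1+r)^−3 = $527,264.22

$527,264.22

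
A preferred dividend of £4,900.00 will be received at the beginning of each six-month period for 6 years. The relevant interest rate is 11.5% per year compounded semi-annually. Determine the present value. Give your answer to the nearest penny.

This is an annuity due: 12 payments of £4,900.00 at the beginning of each six-month period.
Periodic rate r = 0.115/2 per half-year; n is counted in half-years.
PV = PMT × [(1 − (1+r)^−n)/r] × (1+r) = 4,900 × [1 − (1+r)^−12] / r × (1+r) = £44,044.65

£44,044.65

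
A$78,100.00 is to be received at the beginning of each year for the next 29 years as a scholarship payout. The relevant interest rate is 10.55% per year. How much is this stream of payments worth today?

This is an annuity due: 29 payments of A$78,100.00 at the beginning of each year.
Periodic rate r = 0.1055 per year.
PV = PMT × [(1 − (1+r)^−n)/r] × (1+r) = 78,100 × [1 − (1+r)^−29] / r × (1+r) = A$773,741.33

A$773,741.33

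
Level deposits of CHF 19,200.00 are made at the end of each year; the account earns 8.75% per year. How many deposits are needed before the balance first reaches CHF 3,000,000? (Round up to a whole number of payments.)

33 payments

Periodic rate r = 0.0875 per year.
Ordinary annuity FV: 3,000,000 = 19,200 × [((1+r)^n − 1)/r].
(1+r)^n = 1 + 3,000,000 × r / 19,200, so n = ln(1 + 3,000,000·r/19,200) / ln(1+r) = 32.02.
Round up to a whole number of payments: n = 33.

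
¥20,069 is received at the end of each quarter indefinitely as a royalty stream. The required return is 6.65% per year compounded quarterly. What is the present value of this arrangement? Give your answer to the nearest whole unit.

Periodic rate r = 0.0665/4 per quarter.
Level perpetuity: PV = PMT / r = 20,069 / (0.0665/4) = ¥1,207,158.

¥1,207,158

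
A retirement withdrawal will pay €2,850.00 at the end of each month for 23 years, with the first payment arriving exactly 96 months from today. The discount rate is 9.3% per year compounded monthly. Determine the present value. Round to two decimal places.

Ordinary annuity of 276 payments, first payment at period 96.
Periodic rate r = 0.093/12 per month; n is counted in months.
The ordinary-annuity PV formula values the stream one period before the first payment (period 95); discount that back 95 periods:
PV₀ = 2,850 × [1 − (1+r)^−276] / r × (1+r)^−95 = €155,641.98

€155,641.98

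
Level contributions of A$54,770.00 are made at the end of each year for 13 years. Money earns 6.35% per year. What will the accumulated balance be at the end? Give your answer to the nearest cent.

This is an ordinary annuity: 13 deposits of A$54,770.00 at the end of each year.
Periodic rate r = 0.0635 per year.
FV = PMT × [((1+r)^n − 1)/r] = 54,770 × [(1+r)^13 − 1] / r = A$1,057,724.42

A$1,057,724.42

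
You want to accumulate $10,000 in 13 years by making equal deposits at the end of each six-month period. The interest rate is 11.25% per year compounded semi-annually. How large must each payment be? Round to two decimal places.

Level ordinary annuity; solve FV = PMT × [((1+r)^n − 1)/r] for PMT.
Periodic rate r = 0.1125/2 per half-year; n is counted in half-years.
With n = 26: PMT = 10,000 / ([((1+r)^n − 1)/r]) = $178.63

$178.63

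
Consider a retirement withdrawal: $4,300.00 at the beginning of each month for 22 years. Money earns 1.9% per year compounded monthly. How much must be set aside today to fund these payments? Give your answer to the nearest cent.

This is an annuity due: 264 payments of $4,300.00 at the beginning of each month.
Periodic rate r = 0.019/12 per month; n is counted in months.
PV = PMT × [(1 − (1+r)^−n)/r] × (1+r) = 4,300 × [1 − (1+r)^−264] / r × (1+r) = $928,693.23

$928,693.23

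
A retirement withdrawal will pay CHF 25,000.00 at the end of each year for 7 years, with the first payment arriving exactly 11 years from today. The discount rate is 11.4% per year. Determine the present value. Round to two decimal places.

Ordinary annuity of 7 payments, first payment at period 11.
Periodic rate r = 0.114 per year.
The ordinary-annuity PV formula values the stream one period before the first payment (period 10); discount that back 10 periods:
PV₀ = 25,000 × [1 − (1+r)^−7] / r × (1+r)^−10 = CHF 39,511.17

CHF 39,511.17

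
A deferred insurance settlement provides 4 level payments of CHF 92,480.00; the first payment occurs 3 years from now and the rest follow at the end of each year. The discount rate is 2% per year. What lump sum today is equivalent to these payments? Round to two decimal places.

CHF 338,464.77

Ordinary annuity of 4 payments, first payment at period 3.
Periodic rate r = 0.02 per year.
The ordinary-annuity PV formula values the stream one period before the first payment (period 2); discount that back 2 periods:
PV₀ = 92,480 × [1 − (1+r)^−4] / r × (1+r)^−2 = CHF 338,464.77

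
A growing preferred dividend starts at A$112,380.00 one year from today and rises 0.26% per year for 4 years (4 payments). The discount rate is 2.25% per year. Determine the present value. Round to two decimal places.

Periodic rate r = 0.0225 per year.
Growing ordinary annuity: PV = PMT₁ × [1 − ((1+g)/(1+r))^n] / (r − g) = 112,380 × [1 − ((1+0.0026)/(1+r))^4] / (r − 0.0026) = A$426,959.93.

A$426,959.93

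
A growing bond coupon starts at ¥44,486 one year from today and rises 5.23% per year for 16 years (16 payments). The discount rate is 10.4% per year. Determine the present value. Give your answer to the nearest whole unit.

¥461,016

Periodic rate r = 0.104 per year.
Growing ordinary annuity: PV = PMT₁ × [1 − ((1+g)/(1+r))^n] / (r − g) = 44,486 × [1 − ((1+0.0523)/(1+r))^16] / (r − 0.0523) = ¥461,016.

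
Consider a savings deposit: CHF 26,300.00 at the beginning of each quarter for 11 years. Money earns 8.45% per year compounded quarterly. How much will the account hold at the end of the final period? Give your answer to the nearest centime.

This is an annuity due: 44 deposits of CHF 26,300.00 at the beginning of each quarter.
Periodic rate r = 0.0845/4 per quarter; n is counted in quarters.
FV = PMT × [((1+r)^n − 1)/r] × (1+r) = 26,300 × [(1+r)^44 − 1] / r × (1+r) = CHF 1,918,136.56

CHF 1,918,136.56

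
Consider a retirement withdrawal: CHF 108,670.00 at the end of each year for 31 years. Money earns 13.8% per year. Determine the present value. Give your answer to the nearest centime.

CHF 773,147.81

This is an ordinary annuity: 31 payments of CHF 108,670.00 at the end of each year.
Periodic rate r = 0.138 per year.
PV = PMT × [(1 − (1+r)^−n)/r] = 108,670 × [1 − (1+r)^−31] / r = CHF 773,147.81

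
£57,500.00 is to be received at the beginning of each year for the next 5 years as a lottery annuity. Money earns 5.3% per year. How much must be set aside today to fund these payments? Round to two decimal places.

£259,979.27

This is an annuity due: 5 payments of £57,500.00 at the beginning of each year.
Periodic rate r = 0.053 per year.
PV = PMT × [(1 − (1+r)^−n)/r] × (1+r) = 57,500 × [1 − (1+r)^−5] / r × (1+r) = £259,979.27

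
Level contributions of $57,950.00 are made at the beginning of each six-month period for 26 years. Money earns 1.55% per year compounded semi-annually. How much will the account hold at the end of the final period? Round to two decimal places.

This is an annuity due: 52 deposits of $57,950.00 at the beginning of each six-month period.
Periodic rate r = 0.0155/2 per half-year; n is counted in half-years.
FV = PMT × [((1+r)^n − 1)/r] × (1+r) = 57,950 × [(1+r)^52 − 1] / r × (1+r) = $3,722,352.12

$3,722,352.12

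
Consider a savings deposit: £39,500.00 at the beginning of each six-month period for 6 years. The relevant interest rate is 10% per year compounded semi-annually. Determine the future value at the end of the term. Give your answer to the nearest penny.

This is an annuity due: 12 deposits of £39,500.00 at the beginning of each six-month period.
Periodic rate r = 0.1/2 per half-year; n is counted in half-years.
FV = PMT × [((1+r)^n − 1)/r] × (1+r) = 39,500 × [(1+r)^12 − 1] / r × (1+r) = £660,162.82

£660,162.82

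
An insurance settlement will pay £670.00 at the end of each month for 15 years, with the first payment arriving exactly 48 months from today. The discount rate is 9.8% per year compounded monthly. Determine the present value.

Ordinary annuity of 180 payments, first payment at period 48.
Periodic rate r = 0.098/12 per month; n is counted in months.
The ordinary-annuity PV formula values the stream one period before the first payment (period 47); discount that back 47 periods:
PV₀ = 670 × [1 − (1+r)^−180] / r × (1+r)^−47 = £43,029.46

£43,029.46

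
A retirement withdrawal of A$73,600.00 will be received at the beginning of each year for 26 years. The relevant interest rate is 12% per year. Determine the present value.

This is an annuity due: 26 payments of A$73,600.00 at the beginning of each year.
Periodic rate r = 0.12 per year.
PV = PMT × [(1 − (1+r)^−n)/r] × (1+r) = 73,600 × [1 − (1+r)^−26] / r × (1+r) = A$650,855.04

A$650,855.04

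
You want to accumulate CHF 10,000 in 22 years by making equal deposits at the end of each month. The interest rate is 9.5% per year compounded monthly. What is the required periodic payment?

CHF 11.28

Level ordinary annuity; solve FV = PMT × [((1+r)^n − 1)/r] for PMT.
Periodic rate r = 0.095/12 per month; n is counted in months.
With n = 264: PMT = 10,000 / ([((1+r)^n − 1)/r]) = CHF 11.28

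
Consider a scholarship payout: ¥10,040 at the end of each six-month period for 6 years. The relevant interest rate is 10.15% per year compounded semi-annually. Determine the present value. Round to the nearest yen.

¥88,612

This is an ordinary annuity: 12 payments of ¥10,040 at the end of each six-month period.
Periodic rate r = 0.1015/2 per half-year; n is counted in half-years.
PV = PMT × [(1 − (1+r)^−n)/r] = 10,040 × [1 − (1+r)^−12] / r = ¥88,612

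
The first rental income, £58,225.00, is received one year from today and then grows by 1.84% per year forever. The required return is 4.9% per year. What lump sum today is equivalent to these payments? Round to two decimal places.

Periodic rate r = 0.049 per year.
Growing perpetuity (Gordon): PV = PMT₁ / (r − g) = 58,225 / (r − 0.0184) = £1,902,777.78.

£1,902,777.78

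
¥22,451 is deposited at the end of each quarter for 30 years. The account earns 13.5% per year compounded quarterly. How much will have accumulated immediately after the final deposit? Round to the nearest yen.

This is an ordinary annuity: 120 deposits of ¥22,451 at the end of each quarter.
Periodic rate r = 0.135/4 per quarter; n is counted in quarters.
FV = PMT × [((1+r)^n − 1)/r] = 22,451 × [(1+r)^120 − 1] / r = ¥35,047,644

¥35,047,644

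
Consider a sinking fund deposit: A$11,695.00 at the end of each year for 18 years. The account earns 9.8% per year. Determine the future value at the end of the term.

A$522,783.38

This is an ordinary annuity: 18 deposits of A$11,695.00 at the end of each year.
Periodic rate r = 0.098 per year.
FV = PMT × [((1+r)^n − 1)/r] = 11,695 × [(1+r)^18 − 1] / r = A$522,783.38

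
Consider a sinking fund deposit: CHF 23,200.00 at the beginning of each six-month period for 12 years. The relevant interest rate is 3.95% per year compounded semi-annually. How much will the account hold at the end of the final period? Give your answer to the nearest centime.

CHF 717,535.21

This is an annuity due: 24 deposits of CHF 23,200.00 at the beginning of each six-month period.
Periodic rate r = 0.0395/2 per half-year; n is counted in half-years.
FV = PMT × [((1+r)^n − 1)/r] × (1+r) = 23,200 × [(1+r)^24 − 1] / r × (1+r) = CHF 717,535.21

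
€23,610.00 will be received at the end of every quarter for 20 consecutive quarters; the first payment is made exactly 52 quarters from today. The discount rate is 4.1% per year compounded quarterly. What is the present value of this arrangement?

€252,639.79

Ordinary annuity of 20 payments, first payment at period 52.
Periodic rate r = 0.041/4 per quarter; n is counted in quarters.
The ordinary-annuity PV formula values the stream one period before the first payment (period 51); discount that back 51 periods:
PV₀ = 23,610 × [1 − (1+r)^−20] / r × (1+r)^−51 = €252,639.79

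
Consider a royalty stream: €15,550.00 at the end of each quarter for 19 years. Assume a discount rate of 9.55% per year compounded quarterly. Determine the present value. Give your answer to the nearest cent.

€542,911.30

This is an ordinary annuity: 76 payments of €15,550.00 at the end of each quarter.
Periodic rate r = 0.0955/4 per quarter; n is counted in quarters.
PV = PMT × [(1 − (1+r)^−n)/r] = 15,550 × [1 − (1+r)^−76] / r = €542,911.30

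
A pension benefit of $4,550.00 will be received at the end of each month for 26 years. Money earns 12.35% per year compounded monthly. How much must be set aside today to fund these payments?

$423,986.31

This is an ordinary annuity: 312 payments of $4,550.00 at the end of each month.
Periodic rate r = 0.1235/12 per month; n is counted in months.
PV = PMT × [(1 − (1+r)^−n)/r] = 4,550 × [1 − (1+r)^−312] / r = $423,986.31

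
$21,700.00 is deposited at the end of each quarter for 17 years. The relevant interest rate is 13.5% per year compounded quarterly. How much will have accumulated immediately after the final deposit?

This is an ordinary annuity: 68 deposits of $21,700.00 at the end of each quarter.
Periodic rate r = 0.135/4 per quarter; n is counted in quarters.
FV = PMT × [((1+r)^n − 1)/r] = 21,700 × [(1+r)^68 − 1] / r = $5,500,899.58

$5,500,899.58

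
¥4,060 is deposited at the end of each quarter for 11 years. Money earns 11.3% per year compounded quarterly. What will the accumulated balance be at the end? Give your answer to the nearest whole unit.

This is an ordinary annuity: 44 deposits of ¥4,060 at the end of each quarter.
Periodic rate r = 0.113/4 per quarter; n is counted in quarters.
FV = PMT × [((1+r)^n − 1)/r] = 4,060 × [(1+r)^44 − 1] / r = ¥345,894

¥345,894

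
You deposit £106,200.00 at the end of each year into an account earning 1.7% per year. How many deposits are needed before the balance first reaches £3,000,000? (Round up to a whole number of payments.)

24 payments

Periodic rate r = 0.017 per year.
Ordinary annuity FV: 3,000,000 = 106,200 × [((1+r)^n − 1)/r].
(1+r)^n = 1 + 3,000,000 × r / 106,200, so n = ln(1 + 3,000,000·r/106,200) / ln(1+r) = 23.27.
Round up to a whole number of payments: n = 24.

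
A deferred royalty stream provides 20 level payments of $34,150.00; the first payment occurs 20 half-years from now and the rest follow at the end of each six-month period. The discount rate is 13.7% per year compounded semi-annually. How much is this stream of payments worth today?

$103,947.72

Ordinary annuity of 20 payments, first payment at period 20.
Periodic rate r = 0.137/2 per half-year; n is counted in half-years.
The ordinary-annuity PV formula values the stream one period before the first payment (period 19); discount that back 19 periods:
PV₀ = 34,150 × [1 − (1+r)^−20] / r × (1+r)^−19 = $103,947.72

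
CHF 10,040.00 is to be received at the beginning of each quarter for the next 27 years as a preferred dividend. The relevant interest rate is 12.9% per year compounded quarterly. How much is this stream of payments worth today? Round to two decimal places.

CHF 310,929.36

This is an annuity due: 108 payments of CHF 10,040.00 at the beginning of each quarter.
Periodic rate r = 0.129/4 per quarter; n is counted in quarters.
PV = PMT × [(1 − (1+r)^−n)/r] × (1+r) = 10,040 × [1 − (1+r)^−108] / r × (1+r) = CHF 310,929.36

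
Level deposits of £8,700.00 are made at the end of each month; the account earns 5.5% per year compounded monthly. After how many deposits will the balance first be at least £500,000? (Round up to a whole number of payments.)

52 payments

Periodic rate r = 0.055/12 per month; n is counted in months.
Ordinary annuity FV: 500,000 = 8,700 × [((1+r)^n − 1)/r].
(1+r)^n = 1 + 500,000 × r / 8,700, so n = ln(1 + 500,000·r/8,700) / ln(1+r) = 51.13.
Round up to a whole number of payments: n = 52.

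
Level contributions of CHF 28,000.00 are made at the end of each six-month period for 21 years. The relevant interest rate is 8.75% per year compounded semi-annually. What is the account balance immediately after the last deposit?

This is an ordinary annuity: 42 deposits of CHF 28,000.00 at the end of each six-month period.
Periodic rate r = 0.0875/2 per half-year; n is counted in half-years.
FV = PMT × [((1+r)^n − 1)/r] = 28,000 × [(1+r)^42 − 1] / r = CHF 3,225,738.66

CHF 3,225,738.66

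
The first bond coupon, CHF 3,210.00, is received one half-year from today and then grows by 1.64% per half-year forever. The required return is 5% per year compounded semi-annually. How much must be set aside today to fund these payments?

Periodic rate r = 0.05/2 per half-year.
Growing perpetuity (Gordon): PV = PMT₁ / (r − g) = 3,210 / (r − 0.0164) = CHF 373,255.81.

CHF 373,255.81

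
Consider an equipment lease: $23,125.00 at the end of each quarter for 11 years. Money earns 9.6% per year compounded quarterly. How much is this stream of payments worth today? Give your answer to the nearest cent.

$624,172.48

This is an ordinary annuity: 44 payments of $23,125.00 at the end of each quarter.
Periodic rate r = 0.096/4 per quarter; n is counted in quarters.
PV = PMT × [(1 − (1+r)^−n)/r] = 23,125 × [1 − (1+r)^−44] / r = $624,172.48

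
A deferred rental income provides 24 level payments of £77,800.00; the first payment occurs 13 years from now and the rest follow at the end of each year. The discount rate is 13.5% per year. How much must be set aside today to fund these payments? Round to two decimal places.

£120,057.68

Ordinary annuity of 24 payments, first payment at period 13.
Periodic rate r = 0.135 per year.
The ordinary-annuity PV formula values the stream one period before the first payment (period 12); discount that back 12 periods:
PV₀ = 77,800 × [1 − (1+r)^−24] / r × (1+r)^−12 = £120,057.68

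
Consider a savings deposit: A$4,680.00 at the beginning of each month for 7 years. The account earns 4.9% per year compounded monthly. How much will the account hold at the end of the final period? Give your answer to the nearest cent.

This is an annuity due: 84 deposits of A$4,680.00 at the beginning of each month.
Periodic rate r = 0.049/12 per month; n is counted in months.
FV = PMT × [((1+r)^n − 1)/r] × (1+r) = 4,680 × [(1+r)^84 − 1] / r × (1+r) = A$469,740.25

A$469,740.25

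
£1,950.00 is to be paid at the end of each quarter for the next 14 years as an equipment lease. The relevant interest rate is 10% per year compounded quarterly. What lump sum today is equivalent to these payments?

This is an ordinary annuity: 56 payments of £1,950.00 at the end of each quarter.
Periodic rate r = 0.1/4 per quarter; n is counted in quarters.
PV = PMT × [(1 − (1+r)^−n)/r] = 1,950 × [1 − (1+r)^−56] / r = £58,431.47

£58,431.47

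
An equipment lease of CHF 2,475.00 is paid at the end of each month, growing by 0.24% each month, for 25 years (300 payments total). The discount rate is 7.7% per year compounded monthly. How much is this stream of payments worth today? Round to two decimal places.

CHF 430,538.65

Periodic rate r = 0.077/12 per month; n is counted in months.
Growing ordinary annuity: PV = PMT₁ × [1 − ((1+g)/(1+r))^n] / (r − g) = 2,475 × [1 − ((1+0.0024)/(1+r))^300] / (r − 0.0024) = CHF 430,538.65.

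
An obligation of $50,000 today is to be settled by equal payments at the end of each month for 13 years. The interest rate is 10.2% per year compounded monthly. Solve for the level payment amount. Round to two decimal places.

Level ordinary annuity; solve PV = PMT × [(1 − (1+r)^−n)/r] for PMT.
Periodic rate r = 0.102/12 per month; n is counted in months.
With n = 156: PMT = 50,000 / ([(1 − (1+r)^−n)/r]) = $579.83

$579.83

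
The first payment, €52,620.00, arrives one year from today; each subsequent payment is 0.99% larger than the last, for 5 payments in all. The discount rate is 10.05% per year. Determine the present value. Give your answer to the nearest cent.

€202,818.66

Periodic rate r = 0.1005 per year.
Growing ordinary annuity: PV = PMT₁ × [1 − ((1+g)/(1+r))^n] / (r − g) = 52,620 × [1 − ((1+0.0099)/(1+r))^5] / (r − 0.0099) = €202,818.66.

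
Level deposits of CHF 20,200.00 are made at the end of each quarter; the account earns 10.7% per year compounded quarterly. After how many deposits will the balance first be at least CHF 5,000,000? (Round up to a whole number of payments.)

77 payments

Periodic rate r = 0.107/4 per quarter; n is counted in quarters.
Ordinary annuity FV: 5,000,000 = 20,200 × [((1+r)^n − 1)/r].
(1+r)^n = 1 + 5,000,000 × r / 20,200, so n = ln(1 + 5,000,000·r/20,200) / ln(1+r) = 76.93.
Round up to a whole number of payments: n = 77.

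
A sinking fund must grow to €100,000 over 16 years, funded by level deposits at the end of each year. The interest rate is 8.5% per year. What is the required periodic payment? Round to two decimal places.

€3,161.35

Level ordinary annuity; solve FV = PMT × [((1+r)^n − 1)/r] for PMT.
Periodic rate r = 0.085 per year.
With n = 16: PMT = 100,000 / ([((1+r)^n − 1)/r]) = €3,161.35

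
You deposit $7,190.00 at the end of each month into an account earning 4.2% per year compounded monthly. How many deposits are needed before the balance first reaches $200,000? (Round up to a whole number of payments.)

Periodic rate r = 0.042/12 per month; n is counted in months.
Ordinary annuity FV: 200,000 = 7,190 × [((1+r)^n − 1)/r].
(1+r)^n = 1 + 200,000 × r / 7,190, so n = ln(1 + 200,000·r/7,190) / ln(1+r) = 26.59.
Round up to a whole number of payments: n = 27.

27 payments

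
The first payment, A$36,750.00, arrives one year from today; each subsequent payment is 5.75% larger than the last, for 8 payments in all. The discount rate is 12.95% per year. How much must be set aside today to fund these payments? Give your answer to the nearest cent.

A$209,061.96

Periodic rate r = 0.1295 per year.
Growing ordinary annuity: PV = PMT₁ × [1 − ((1+g)/(1+r))^n] / (r − g) = 36,750 × [1 − ((1+0.0575)/(1+r))^8] / (r − 0.0575) = A$209,061.96.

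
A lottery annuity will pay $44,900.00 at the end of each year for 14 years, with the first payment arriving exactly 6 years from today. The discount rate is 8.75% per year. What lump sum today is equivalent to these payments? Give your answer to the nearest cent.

$233,107.25

Ordinary annuity of 14 payments, first payment at period 6.
Periodic rate r = 0.0875 per year.
The ordinary-annuity PV formula values the stream one period before the first payment (period 5); discount that back 5 periods:
PV₀ = 44,900 × [1 − (1+r)^−14] / r × (1+r)^−5 = $233,107.25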